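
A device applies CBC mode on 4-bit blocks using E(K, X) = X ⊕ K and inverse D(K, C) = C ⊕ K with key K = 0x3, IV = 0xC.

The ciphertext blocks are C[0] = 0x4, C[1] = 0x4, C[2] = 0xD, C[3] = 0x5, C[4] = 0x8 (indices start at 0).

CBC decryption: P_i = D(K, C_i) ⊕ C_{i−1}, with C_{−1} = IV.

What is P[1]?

P[1] = 0x3

P[1]: D(K, 0x4) = 0x7; 0x7 ⊕ 0x4 = 0x3.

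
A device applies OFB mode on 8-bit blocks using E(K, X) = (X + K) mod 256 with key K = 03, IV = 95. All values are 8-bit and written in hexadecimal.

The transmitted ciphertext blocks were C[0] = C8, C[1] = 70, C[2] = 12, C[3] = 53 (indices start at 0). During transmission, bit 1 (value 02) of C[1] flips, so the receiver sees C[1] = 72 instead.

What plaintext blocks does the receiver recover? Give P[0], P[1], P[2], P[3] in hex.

OFB decryption: S_i = E(K, S_{i−1}) with S_{−1} = IV; P_i = C_i ⊕ S_i.
Only C[1] changed, to 72. In OFB, a change in C_i flips the same bit in P_i only; the keystream is unaffected. Decrypting the received ciphertext:
P[0]: S = E(K, 95) = 98; C8 ⊕ 98 = 50.
P[1]: S = E(K, 98) = 9B; 72 ⊕ 9B = E9.
P[2]: S = E(K, 9B) = 9E; 12 ⊕ 9E = 8C.
P[3]: S = E(K, 9E) = A1; 53 ⊕ A1 = F2.
Blocks that differ from the original plaintext: P[1].

P[0] = 50, P[1] = E9, P[2] = 8C, P[3] = F2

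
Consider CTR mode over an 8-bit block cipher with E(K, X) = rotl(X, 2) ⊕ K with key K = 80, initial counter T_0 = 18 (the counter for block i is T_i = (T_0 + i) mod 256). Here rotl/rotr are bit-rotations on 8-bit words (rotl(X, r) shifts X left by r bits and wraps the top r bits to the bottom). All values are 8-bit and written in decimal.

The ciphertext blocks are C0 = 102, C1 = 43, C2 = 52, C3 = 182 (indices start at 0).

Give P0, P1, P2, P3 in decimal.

CTR decryption: S_i = E(K, T_i) where T_i is the counter for block i; P_i = C_i ⊕ S_i.
P0: T = 18, S = E(K, T) = 24; 102 ⊕ 24 = 126.
P1: T = 19, S = E(K, T) = 28; 43 ⊕ 28 = 55.
P2: T = 20, S = E(K, T) = 0; 52 ⊕ 0 = 52.
P3: T = 21, S = E(K, T) = 4; 182 ⊕ 4 = 178.

P0 = 126, P1 = 55, P2 = 52, P3 = 178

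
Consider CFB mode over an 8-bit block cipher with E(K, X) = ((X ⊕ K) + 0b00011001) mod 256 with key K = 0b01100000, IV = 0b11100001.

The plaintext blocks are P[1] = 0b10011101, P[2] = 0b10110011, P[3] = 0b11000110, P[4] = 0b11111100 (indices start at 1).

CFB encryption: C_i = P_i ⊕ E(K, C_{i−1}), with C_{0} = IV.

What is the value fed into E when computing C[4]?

C[1]: E(K, 0b11100001) = 0b10011010; 0b10011101 ⊕ 0b10011010 = 0b00000111.
C[2]: E(K, 0b00000111) = 0b10000000; 0b10110011 ⊕ 0b10000000 = 0b00110011.
C[3]: E(K, 0b00110011) = 0b01101100; 0b11000110 ⊕ 0b01101100 = 0b10101010.
C[4]: E(K, 0b10101010) = 0b11100011; 0b11111100 ⊕ 0b11100011 = 0b00011111.
So the input to E for block [4] is 0b10101010.

0b10101010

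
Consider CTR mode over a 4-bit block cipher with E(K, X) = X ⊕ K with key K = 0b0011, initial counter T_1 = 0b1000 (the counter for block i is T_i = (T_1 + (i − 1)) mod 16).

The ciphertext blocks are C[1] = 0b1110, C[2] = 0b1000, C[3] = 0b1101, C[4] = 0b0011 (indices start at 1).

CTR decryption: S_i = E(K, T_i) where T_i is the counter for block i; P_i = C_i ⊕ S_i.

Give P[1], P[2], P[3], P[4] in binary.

P[1]: T = 0b1000, S = E(K, T) = 0b1011; 0b1110 ⊕ 0b1011 = 0b0101.
P[2]: T = 0b1001, S = E(K, T) = 0b1010; 0b1000 ⊕ 0b1010 = 0b0010.
P[3]: T = 0b1010, S = E(K, T) = 0b1001; 0b1101 ⊕ 0b1001 = 0b0100.
P[4]: T = 0b1011, S = E(K, T) = 0b1000; 0b0011 ⊕ 0b1000 = 0b1011.

P[1] = 0b0101, P[2] = 0b0010, P[3] = 0b0100, P[4] = 0b1011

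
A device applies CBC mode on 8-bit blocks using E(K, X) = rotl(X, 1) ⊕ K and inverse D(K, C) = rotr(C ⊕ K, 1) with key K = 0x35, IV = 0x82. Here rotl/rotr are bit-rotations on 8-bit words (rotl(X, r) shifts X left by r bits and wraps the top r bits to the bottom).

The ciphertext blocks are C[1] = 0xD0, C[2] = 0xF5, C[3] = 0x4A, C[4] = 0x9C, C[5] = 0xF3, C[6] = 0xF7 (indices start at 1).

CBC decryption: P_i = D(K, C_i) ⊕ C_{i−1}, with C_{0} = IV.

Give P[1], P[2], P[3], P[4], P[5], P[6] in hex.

P[1] = 0x70, P[2] = 0xB0, P[3] = 0x4A, P[4] = 0x9E, P[5] = 0xFF, P[6] = 0x92

P[1]: D(K, 0xD0) = 0xF2; 0xF2 ⊕ 0x82 = 0x70.
P[2]: D(K, 0xF5) = 0x60; 0x60 ⊕ 0xD0 = 0xB0.
P[3]: D(K, 0x4A) = 0xBF; 0xBF ⊕ 0xF5 = 0x4A.
P[4]: D(K, 0x9C) = 0xD4; 0xD4 ⊕ 0x4A = 0x9E.
P[5]: D(K, 0xF3) = 0x63; 0x63 ⊕ 0x9C = 0xFF.
P[6]: D(K, 0xF7) = 0x61; 0x61 ⊕ 0xF3 = 0x92.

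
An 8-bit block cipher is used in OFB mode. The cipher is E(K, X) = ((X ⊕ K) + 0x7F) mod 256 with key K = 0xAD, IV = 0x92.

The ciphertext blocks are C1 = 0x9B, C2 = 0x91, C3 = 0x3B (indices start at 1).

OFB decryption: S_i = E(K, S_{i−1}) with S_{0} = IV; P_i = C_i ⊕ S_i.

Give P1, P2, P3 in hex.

P1 = 0x25, P2 = 0x03, P3 = 0x85

P1: S = E(K, 0x92) = 0xBE; 0x9B ⊕ 0xBE = 0x25.
P2: S = E(K, 0xBE) = 0x92; 0x91 ⊕ 0x92 = 0x03.
P3: S = E(K, 0x92) = 0xBE; 0x3B ⊕ 0xBE = 0x85.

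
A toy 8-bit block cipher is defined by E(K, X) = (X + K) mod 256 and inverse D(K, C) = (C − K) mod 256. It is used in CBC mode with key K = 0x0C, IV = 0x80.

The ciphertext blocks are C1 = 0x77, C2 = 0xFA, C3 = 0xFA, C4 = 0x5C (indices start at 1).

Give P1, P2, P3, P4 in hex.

CBC decryption: P_i = D(K, C_i) ⊕ C_{i−1}, with C_{0} = IV.
P1: D(K, 0x77) = 0x6B; 0x6B ⊕ 0x80 = 0xEB.
P2: D(K, 0xFA) = 0xEE; 0xEE ⊕ 0x77 = 0x99.
P3: D(K, 0xFA) = 0xEE; 0xEE ⊕ 0xFA = 0x14.
P4: D(K, 0x5C) = 0x50; 0x50 ⊕ 0xFA = 0xAA.

P1 = 0xEB, P2 = 0x99, P3 = 0x14, P4 = 0xAA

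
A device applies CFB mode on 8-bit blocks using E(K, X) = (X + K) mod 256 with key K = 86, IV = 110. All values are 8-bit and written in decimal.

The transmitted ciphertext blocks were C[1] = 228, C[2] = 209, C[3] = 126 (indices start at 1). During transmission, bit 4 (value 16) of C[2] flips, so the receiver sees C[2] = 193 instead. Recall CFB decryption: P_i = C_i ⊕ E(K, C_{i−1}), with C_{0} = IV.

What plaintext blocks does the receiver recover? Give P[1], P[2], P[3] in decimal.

Only C[2] changed, to 193. In CFB, a change in C_i flips the same bit in P_i and garbles P_{i+1}. Decrypting the received ciphertext:
P[1]: E(K, 110) = 196; 228 ⊕ 196 = 32.
P[2]: E(K, 228) = 58; 193 ⊕ 58 = 251.
P[3]: E(K, 193) = 23; 126 ⊕ 23 = 105.
Blocks that differ from the original plaintext: P[2], P[3].

P[1] = 32, P[2] = 251, P[3] = 105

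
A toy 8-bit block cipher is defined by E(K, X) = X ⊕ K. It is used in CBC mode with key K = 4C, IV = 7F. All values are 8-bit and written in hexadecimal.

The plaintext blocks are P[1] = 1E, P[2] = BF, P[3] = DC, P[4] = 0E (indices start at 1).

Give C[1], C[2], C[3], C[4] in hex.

CBC encryption: C_i = E(K, P_i ⊕ C_{i−1}), with C_{0} = IV.
C[1]: P[1] ⊕ 7F = 61; E(K, 61) = 2D.
C[2]: P[2] ⊕ 2D = 92; E(K, 92) = DE.
C[3]: P[3] ⊕ DE = 02; E(K, 02) = 4E.
C[4]: P[4] ⊕ 4E = 40; E(K, 40) = 0C.

C[1] = 2D, C[2] = DE, C[3] = 4E, C[4] = 0C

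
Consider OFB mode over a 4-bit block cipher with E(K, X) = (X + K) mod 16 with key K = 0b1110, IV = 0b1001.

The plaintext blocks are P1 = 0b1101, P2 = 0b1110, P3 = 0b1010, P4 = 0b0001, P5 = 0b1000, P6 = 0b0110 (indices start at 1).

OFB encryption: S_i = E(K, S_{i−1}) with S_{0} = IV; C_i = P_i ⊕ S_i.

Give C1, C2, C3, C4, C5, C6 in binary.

C1: S = E(K, 0b1001) = 0b0111; 0b1101 ⊕ 0b0111 = 0b1010.
C2: S = E(K, 0b0111) = 0b0101; 0b1110 ⊕ 0b0101 = 0b1011.
C3: S = E(K, 0b0101) = 0b0011; 0b1010 ⊕ 0b0011 = 0b1001.
C4: S = E(K, 0b0011) = 0b0001; 0b0001 ⊕ 0b0001 = 0b0000.
C5: S = E(K, 0b0001) = 0b1111; 0b1000 ⊕ 0b1111 = 0b0111.
C6: S = E(K, 0b1111) = 0b1101; 0b0110 ⊕ 0b1101 = 0b1011.

C1 = 0b1010, C2 = 0b1011, C3 = 0b1001, C4 = 0b0000, C5 = 0b0111, C6 = 0b1011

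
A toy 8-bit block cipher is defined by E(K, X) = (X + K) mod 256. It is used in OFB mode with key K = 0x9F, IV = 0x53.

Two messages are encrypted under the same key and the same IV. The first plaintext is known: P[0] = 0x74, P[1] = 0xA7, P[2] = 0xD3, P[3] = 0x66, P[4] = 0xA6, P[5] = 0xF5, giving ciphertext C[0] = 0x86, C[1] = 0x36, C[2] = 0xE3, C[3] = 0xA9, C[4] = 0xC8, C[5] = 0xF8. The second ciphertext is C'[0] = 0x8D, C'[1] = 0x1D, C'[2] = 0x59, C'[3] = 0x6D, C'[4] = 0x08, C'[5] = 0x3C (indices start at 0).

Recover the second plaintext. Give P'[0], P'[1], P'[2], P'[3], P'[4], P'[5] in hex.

P'[0] = 0x7F, P'[1] = 0x8C, P'[2] = 0x69, P'[3] = 0xA2, P'[4] = 0x66, P'[5] = 0x31

In OFB with a reused IV, both messages share the same keystream S_i, so C_i ⊕ C'_i = P_i ⊕ P'_i and thus P'_i = P_i ⊕ C_i ⊕ C'_i.
P'[0]: 0x74 ⊕ 0x86 ⊕ 0x8D = 0x7F.
P'[1]: 0xA7 ⊕ 0x36 ⊕ 0x1D = 0x8C.
P'[2]: 0xD3 ⊕ 0xE3 ⊕ 0x59 = 0x69.
P'[3]: 0x66 ⊕ 0xA9 ⊕ 0x6D = 0xA2.
P'[4]: 0xA6 ⊕ 0xC8 ⊕ 0x08 = 0x66.
P'[5]: 0xF5 ⊕ 0xF8 ⊕ 0x3C = 0x31.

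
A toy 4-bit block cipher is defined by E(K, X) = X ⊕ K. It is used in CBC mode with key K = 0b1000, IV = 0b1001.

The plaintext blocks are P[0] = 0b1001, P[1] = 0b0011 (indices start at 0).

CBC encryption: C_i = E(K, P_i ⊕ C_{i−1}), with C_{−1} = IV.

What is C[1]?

C[1] = 0b0011

C[0]: P[0] ⊕ 0b1001 = 0b0000; E(K, 0b0000) = 0b1000.
C[1]: P[1] ⊕ 0b1000 = 0b1011; E(K, 0b1011) = 0b0011.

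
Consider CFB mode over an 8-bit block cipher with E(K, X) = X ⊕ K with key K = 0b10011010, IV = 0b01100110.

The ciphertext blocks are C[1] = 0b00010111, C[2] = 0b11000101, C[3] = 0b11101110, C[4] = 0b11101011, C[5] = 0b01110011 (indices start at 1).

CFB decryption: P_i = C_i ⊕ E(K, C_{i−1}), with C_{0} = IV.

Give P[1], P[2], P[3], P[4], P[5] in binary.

P[1] = 0b11101011, P[2] = 0b01001000, P[3] = 0b10110001, P[4] = 0b10011111, P[5] = 0b00000010

P[1]: E(K, 0b01100110) = 0b11111100; 0b00010111 ⊕ 0b11111100 = 0b11101011.
P[2]: E(K, 0b00010111) = 0b10001101; 0b11000101 ⊕ 0b10001101 = 0b01001000.
P[3]: E(K, 0b11000101) = 0b01011111; 0b11101110 ⊕ 0b01011111 = 0b10110001.
P[4]: E(K, 0b11101110) = 0b01110100; 0b11101011 ⊕ 0b01110100 = 0b10011111.
P[5]: E(K, 0b11101011) = 0b01110001; 0b01110011 ⊕ 0b01110001 = 0b00000010.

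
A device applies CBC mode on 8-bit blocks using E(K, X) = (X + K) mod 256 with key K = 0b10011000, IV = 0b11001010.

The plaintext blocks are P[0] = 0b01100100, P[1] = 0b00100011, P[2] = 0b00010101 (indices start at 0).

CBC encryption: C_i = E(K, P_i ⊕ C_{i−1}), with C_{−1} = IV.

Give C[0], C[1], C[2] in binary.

C[0] = 0b01000110, C[1] = 0b11111101, C[2] = 0b10000000

C[0]: P[0] ⊕ 0b11001010 = 0b10101110; E(K, 0b10101110) = 0b01000110.
C[1]: P[1] ⊕ 0b01000110 = 0b01100101; E(K, 0b01100101) = 0b11111101.
C[2]: P[2] ⊕ 0b11111101 = 0b11101000; E(K, 0b11101000) = 0b10000000.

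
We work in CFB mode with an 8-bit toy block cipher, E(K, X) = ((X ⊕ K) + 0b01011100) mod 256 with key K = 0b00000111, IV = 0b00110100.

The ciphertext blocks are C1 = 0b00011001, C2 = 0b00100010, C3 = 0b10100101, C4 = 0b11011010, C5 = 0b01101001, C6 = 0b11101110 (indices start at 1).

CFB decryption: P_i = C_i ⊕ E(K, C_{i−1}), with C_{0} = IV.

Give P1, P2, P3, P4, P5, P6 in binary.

P1 = 0b10010110, P2 = 0b01011000, P3 = 0b00100100, P4 = 0b00100100, P5 = 0b01010000, P6 = 0b00100100

P1: E(K, 0b00110100) = 0b10001111; 0b00011001 ⊕ 0b10001111 = 0b10010110.
P2: E(K, 0b00011001) = 0b01111010; 0b00100010 ⊕ 0b01111010 = 0b01011000.
P3: E(K, 0b00100010) = 0b10000001; 0b10100101 ⊕ 0b10000001 = 0b00100100.
P4: E(K, 0b10100101) = 0b11111110; 0b11011010 ⊕ 0b11111110 = 0b00100100.
P5: E(K, 0b11011010) = 0b00111001; 0b01101001 ⊕ 0b00111001 = 0b01010000.
P6: E(K, 0b01101001) = 0b11001010; 0b11101110 ⊕ 0b11001010 = 0b00100100.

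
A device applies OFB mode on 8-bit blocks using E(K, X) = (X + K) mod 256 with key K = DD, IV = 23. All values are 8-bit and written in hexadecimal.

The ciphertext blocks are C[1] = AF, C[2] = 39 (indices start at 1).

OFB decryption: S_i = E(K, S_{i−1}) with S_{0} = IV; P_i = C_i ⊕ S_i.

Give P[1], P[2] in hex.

P[1]: S = E(K, 23) = 00; AF ⊕ 00 = AF.
P[2]: S = E(K, 00) = DD; 39 ⊕ DD = E4.

P[1] = AF, P[2] = E4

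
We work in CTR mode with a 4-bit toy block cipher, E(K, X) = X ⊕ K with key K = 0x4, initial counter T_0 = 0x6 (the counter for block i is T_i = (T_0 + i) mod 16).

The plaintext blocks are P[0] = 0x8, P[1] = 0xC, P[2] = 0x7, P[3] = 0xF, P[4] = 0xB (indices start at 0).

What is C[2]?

CTR encryption: S_i = E(K, T_i) where T_i is the counter for block i; C_i = P_i ⊕ S_i.
C[0]: T = 0x6, S = E(K, T) = 0x2; 0x8 ⊕ 0x2 = 0xA.
C[1]: T = 0x7, S = E(K, T) = 0x3; 0xC ⊕ 0x3 = 0xF.
C[2]: T = 0x8, S = E(K, T) = 0xC; 0x7 ⊕ 0xC = 0xB.

C[2] = 0xB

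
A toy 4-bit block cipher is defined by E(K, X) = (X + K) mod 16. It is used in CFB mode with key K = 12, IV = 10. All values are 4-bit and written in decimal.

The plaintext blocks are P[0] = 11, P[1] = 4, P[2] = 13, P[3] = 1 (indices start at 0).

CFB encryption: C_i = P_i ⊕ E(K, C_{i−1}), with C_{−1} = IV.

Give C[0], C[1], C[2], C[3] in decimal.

C[0] = 13, C[1] = 13, C[2] = 4, C[3] = 1

C[0]: E(K, 10) = 6; 11 ⊕ 6 = 13.
C[1]: E(K, 13) = 9; 4 ⊕ 9 = 13.
C[2]: E(K, 13) = 9; 13 ⊕ 9 = 4.
C[3]: E(K, 4) = 0; 1 ⊕ 0 = 1.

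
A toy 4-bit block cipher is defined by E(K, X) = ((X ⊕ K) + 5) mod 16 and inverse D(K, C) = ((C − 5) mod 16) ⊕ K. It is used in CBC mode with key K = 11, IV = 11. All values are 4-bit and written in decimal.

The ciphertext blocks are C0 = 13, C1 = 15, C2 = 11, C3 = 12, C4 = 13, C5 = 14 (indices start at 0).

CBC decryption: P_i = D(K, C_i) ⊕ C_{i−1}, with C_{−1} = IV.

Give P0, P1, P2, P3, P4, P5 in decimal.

P0: D(K, 13) = 3; 3 ⊕ 11 = 8.
P1: D(K, 15) = 1; 1 ⊕ 13 = 12.
P2: D(K, 11) = 13; 13 ⊕ 15 = 2.
P3: D(K, 12) = 12; 12 ⊕ 11 = 7.
P4: D(K, 13) = 3; 3 ⊕ 12 = 15.
P5: D(K, 14) = 2; 2 ⊕ 13 = 15.

P0 = 8, P1 = 12, P2 = 2, P3 = 7, P4 = 15, P5 = 15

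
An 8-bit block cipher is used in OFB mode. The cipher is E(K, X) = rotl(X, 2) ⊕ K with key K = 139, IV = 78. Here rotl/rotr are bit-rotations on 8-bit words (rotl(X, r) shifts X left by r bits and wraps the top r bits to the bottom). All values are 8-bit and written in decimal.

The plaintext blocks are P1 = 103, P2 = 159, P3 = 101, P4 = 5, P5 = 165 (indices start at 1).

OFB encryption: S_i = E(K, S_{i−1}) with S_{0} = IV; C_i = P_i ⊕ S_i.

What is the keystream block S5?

77

C1: S = E(K, 78) = 178; 103 ⊕ 178 = 213.
C2: S = E(K, 178) = 65; 159 ⊕ 65 = 222.
C3: S = E(K, 65) = 142; 101 ⊕ 142 = 235.
C4: S = E(K, 142) = 177; 5 ⊕ 177 = 180.
C5: S = E(K, 177) = 77; 165 ⊕ 77 = 232.
So S5 = 77.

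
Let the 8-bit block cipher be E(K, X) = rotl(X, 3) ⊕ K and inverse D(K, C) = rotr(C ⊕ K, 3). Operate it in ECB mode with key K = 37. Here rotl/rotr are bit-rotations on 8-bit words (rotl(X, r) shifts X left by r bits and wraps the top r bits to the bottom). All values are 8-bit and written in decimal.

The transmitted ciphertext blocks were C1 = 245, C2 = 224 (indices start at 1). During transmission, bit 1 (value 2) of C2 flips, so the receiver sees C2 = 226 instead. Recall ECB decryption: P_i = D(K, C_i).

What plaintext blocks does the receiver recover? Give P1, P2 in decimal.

P1 = 26, P2 = 248

Only C2 changed, to 226. In ECB, a change in C_i affects only P_i. Decrypting the received ciphertext:
P1: D(K, 245) = 26.
P2: D(K, 226) = 248.
Blocks that differ from the original plaintext: P2.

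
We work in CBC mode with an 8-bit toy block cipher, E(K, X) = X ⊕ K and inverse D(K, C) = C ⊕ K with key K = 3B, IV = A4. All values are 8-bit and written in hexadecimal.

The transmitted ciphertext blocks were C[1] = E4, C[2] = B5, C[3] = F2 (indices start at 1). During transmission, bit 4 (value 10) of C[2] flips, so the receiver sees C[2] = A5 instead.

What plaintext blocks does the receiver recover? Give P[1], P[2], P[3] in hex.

CBC decryption: P_i = D(K, C_i) ⊕ C_{i−1}, with C_{0} = IV.
Only C[2] changed, to A5. In CBC, a change in C_i garbles P_i and flips the same bit in P_{i+1}. Decrypting the received ciphertext:
P[1]: D(K, E4) = DF; DF ⊕ A4 = 7B.
P[2]: D(K, A5) = 9E; 9E ⊕ E4 = 7A.
P[3]: D(K, F2) = C9; C9 ⊕ A5 = 6C.
Blocks that differ from the original plaintext: P[2], P[3].

P[1] = 7B, P[2] = 7A, P[3] = 6C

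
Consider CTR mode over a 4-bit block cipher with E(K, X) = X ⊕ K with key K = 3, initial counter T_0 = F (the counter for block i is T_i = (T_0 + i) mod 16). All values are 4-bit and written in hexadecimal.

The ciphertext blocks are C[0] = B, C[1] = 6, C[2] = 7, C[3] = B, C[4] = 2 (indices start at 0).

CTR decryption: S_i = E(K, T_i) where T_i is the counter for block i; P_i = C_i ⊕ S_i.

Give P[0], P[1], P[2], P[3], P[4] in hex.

P[0]: T = F, S = E(K, T) = C; B ⊕ C = 7.
P[1]: T = 0, S = E(K, T) = 3; 6 ⊕ 3 = 5.
P[2]: T = 1, S = E(K, T) = 2; 7 ⊕ 2 = 5.
P[3]: T = 2, S = E(K, T) = 1; B ⊕ 1 = A.
P[4]: T = 3, S = E(K, T) = 0; 2 ⊕ 0 = 2.

P[0] = 7, P[1] = 5, P[2] = 5, P[3] = A, P[4] = 2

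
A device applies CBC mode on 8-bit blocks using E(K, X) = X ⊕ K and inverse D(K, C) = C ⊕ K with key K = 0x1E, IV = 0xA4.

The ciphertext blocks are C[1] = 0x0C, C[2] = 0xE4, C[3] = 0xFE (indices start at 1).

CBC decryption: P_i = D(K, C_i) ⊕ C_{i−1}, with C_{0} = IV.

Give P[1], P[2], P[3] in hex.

P[1]: D(K, 0x0C) = 0x12; 0x12 ⊕ 0xA4 = 0xB6.
P[2]: D(K, 0xE4) = 0xFA; 0xFA ⊕ 0x0C = 0xF6.
P[3]: D(K, 0xFE) = 0xE0; 0xE0 ⊕ 0xE4 = 0x04.

P[1] = 0xB6, P[2] = 0xF6, P[3] = 0x04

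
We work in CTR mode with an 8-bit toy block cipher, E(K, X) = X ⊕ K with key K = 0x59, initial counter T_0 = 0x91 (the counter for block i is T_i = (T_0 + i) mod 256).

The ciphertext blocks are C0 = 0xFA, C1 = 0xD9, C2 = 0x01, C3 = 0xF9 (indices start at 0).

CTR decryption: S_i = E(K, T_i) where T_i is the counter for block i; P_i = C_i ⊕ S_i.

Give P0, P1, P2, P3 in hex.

P0: T = 0x91, S = E(K, T) = 0xC8; 0xFA ⊕ 0xC8 = 0x32.
P1: T = 0x92, S = E(K, T) = 0xCB; 0xD9 ⊕ 0xCB = 0x12.
P2: T = 0x93, S = E(K, T) = 0xCA; 0x01 ⊕ 0xCA = 0xCB.
P3: T = 0x94, S = E(K, T) = 0xCD; 0xF9 ⊕ 0xCD = 0x34.

P0 = 0x32, P1 = 0x12, P2 = 0xCB, P3 = 0x34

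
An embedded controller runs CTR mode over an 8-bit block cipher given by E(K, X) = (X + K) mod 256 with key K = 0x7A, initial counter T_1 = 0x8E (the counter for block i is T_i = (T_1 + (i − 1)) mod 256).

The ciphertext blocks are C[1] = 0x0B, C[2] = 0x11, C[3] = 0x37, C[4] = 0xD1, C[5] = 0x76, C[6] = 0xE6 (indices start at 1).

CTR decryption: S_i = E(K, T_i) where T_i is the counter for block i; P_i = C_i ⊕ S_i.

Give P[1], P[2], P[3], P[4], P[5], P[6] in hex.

P[1] = 0x03, P[2] = 0x18, P[3] = 0x3D, P[4] = 0xDA, P[5] = 0x7A, P[6] = 0xEB

P[1]: T = 0x8E, S = E(K, T) = 0x08; 0x0B ⊕ 0x08 = 0x03.
P[2]: T = 0x8F, S = E(K, T) = 0x09; 0x11 ⊕ 0x09 = 0x18.
P[3]: T = 0x90, S = E(K, T) = 0x0A; 0x37 ⊕ 0x0A = 0x3D.
P[4]: T = 0x91, S = E(K, T) = 0x0B; 0xD1 ⊕ 0x0B = 0xDA.
P[5]: T = 0x92, S = E(K, T) = 0x0C; 0x76 ⊕ 0x0C = 0x7A.
P[6]: T = 0x93, S = E(K, T) = 0x0D; 0xE6 ⊕ 0x0D = 0xEB.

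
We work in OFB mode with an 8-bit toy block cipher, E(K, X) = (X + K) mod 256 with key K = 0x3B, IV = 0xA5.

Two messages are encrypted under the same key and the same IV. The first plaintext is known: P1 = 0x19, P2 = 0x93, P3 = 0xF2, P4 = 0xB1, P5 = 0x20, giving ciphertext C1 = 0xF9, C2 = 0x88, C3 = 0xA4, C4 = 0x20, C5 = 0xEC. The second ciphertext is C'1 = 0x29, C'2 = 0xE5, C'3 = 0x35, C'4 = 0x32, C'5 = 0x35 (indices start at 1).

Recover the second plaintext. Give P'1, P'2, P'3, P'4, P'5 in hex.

P'1 = 0xC9, P'2 = 0xFE, P'3 = 0x63, P'4 = 0xA3, P'5 = 0xF9

In OFB with a reused IV, both messages share the same keystream S_i, so C_i ⊕ C'_i = P_i ⊕ P'_i and thus P'_i = P_i ⊕ C_i ⊕ C'_i.
P'1: 0x19 ⊕ 0xF9 ⊕ 0x29 = 0xC9.
P'2: 0x93 ⊕ 0x88 ⊕ 0xE5 = 0xFE.
P'3: 0xF2 ⊕ 0xA4 ⊕ 0x35 = 0x63.
P'4: 0xB1 ⊕ 0x20 ⊕ 0x32 = 0xA3.
P'5: 0x20 ⊕ 0xEC ⊕ 0x35 = 0xF9.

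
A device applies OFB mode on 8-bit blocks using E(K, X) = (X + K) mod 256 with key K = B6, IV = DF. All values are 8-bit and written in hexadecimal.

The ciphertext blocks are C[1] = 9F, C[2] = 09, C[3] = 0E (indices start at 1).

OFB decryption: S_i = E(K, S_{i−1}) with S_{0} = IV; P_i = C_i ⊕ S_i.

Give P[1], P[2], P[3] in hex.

P[1] = 0A, P[2] = 42, P[3] = 0F

P[1]: S = E(K, DF) = 95; 9F ⊕ 95 = 0A.
P[2]: S = E(K, 95) = 4B; 09 ⊕ 4B = 42.
P[3]: S = E(K, 4B) = 01; 0E ⊕ 01 = 0F.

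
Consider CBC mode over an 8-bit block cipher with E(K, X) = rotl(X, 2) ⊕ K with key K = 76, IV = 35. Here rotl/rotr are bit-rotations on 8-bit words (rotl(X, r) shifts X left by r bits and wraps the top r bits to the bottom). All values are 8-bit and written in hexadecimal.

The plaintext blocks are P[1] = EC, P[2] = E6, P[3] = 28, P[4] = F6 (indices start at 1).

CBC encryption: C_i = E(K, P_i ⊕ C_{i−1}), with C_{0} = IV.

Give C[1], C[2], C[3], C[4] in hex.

C[1] = 11, C[2] = A9, C[3] = 70, C[4] = 6C

C[1]: P[1] ⊕ 35 = D9; E(K, D9) = 11.
C[2]: P[2] ⊕ 11 = F7; E(K, F7) = A9.
C[3]: P[3] ⊕ A9 = 81; E(K, 81) = 70.
C[4]: P[4] ⊕ 70 = 86; E(K, 86) = 6C.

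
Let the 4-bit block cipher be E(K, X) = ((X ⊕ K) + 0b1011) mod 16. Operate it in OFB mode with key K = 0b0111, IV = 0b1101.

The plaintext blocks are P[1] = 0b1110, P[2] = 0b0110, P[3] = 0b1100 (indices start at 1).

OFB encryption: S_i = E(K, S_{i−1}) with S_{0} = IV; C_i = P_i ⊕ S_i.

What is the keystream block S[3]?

C[1]: S = E(K, 0b1101) = 0b0101; 0b1110 ⊕ 0b0101 = 0b1011.
C[2]: S = E(K, 0b0101) = 0b1101; 0b0110 ⊕ 0b1101 = 0b1011.
C[3]: S = E(K, 0b1101) = 0b0101; 0b1100 ⊕ 0b0101 = 0b1001.
So S[3] = 0b0101.

0b0101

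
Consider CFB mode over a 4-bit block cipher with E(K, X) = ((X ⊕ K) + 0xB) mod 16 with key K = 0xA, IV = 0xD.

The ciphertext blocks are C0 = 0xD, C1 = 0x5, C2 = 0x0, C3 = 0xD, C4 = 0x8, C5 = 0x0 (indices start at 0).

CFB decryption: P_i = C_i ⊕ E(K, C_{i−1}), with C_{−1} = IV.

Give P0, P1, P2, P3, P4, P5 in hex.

P0: E(K, 0xD) = 0x2; 0xD ⊕ 0x2 = 0xF.
P1: E(K, 0xD) = 0x2; 0x5 ⊕ 0x2 = 0x7.
P2: E(K, 0x5) = 0xA; 0x0 ⊕ 0xA = 0xA.
P3: E(K, 0x0) = 0x5; 0xD ⊕ 0x5 = 0x8.
P4: E(K, 0xD) = 0x2; 0x8 ⊕ 0x2 = 0xA.
P5: E(K, 0x8) = 0xD; 0x0 ⊕ 0xD = 0xD.

P0 = 0xF, P1 = 0x7, P2 = 0xA, P3 = 0x8, P4 = 0xA, P5 = 0xD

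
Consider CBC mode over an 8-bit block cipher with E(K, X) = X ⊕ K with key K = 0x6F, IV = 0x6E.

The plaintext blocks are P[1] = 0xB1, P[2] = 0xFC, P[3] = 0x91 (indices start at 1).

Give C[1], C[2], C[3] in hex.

CBC encryption: C_i = E(K, P_i ⊕ C_{i−1}), with C_{0} = IV.
C[1]: P[1] ⊕ 0x6E = 0xDF; E(K, 0xDF) = 0xB0.
C[2]: P[2] ⊕ 0xB0 = 0x4C; E(K, 0x4C) = 0x23.
C[3]: P[3] ⊕ 0x23 = 0xB2; E(K, 0xB2) = 0xDD.

C[1] = 0xB0, C[2] = 0x23, C[3] = 0xDD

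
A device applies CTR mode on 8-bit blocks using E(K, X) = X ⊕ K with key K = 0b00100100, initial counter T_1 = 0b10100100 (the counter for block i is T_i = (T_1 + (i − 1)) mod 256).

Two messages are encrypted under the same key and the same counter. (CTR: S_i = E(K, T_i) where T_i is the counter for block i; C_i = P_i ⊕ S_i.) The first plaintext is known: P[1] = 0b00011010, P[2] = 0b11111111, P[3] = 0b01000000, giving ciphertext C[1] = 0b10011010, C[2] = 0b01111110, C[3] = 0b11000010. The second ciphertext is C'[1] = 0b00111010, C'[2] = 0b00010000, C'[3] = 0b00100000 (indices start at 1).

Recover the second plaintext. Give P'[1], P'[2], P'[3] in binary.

In CTR with a reused counter, both messages share the same keystream S_i, so C_i ⊕ C'_i = P_i ⊕ P'_i and thus P'_i = P_i ⊕ C_i ⊕ C'_i.
P'[1]: 0b00011010 ⊕ 0b10011010 ⊕ 0b00111010 = 0b10111010.
P'[2]: 0b11111111 ⊕ 0b01111110 ⊕ 0b00010000 = 0b10010001.
P'[3]: 0b01000000 ⊕ 0b11000010 ⊕ 0b00100000 = 0b10100010.

P'[1] = 0b10111010, P'[2] = 0b10010001, P'[3] = 0b10100010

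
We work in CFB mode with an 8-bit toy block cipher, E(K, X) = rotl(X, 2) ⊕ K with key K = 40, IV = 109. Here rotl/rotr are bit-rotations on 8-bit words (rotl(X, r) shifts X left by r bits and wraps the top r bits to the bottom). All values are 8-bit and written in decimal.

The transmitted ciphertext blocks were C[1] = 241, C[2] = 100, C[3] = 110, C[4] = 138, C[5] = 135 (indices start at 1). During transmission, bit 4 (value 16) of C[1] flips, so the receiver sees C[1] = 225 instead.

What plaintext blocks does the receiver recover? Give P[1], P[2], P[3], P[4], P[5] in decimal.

CFB decryption: P_i = C_i ⊕ E(K, C_{i−1}), with C_{0} = IV.
Only C[1] changed, to 225. In CFB, a change in C_i flips the same bit in P_i and garbles P_{i+1}. Decrypting the received ciphertext:
P[1]: E(K, 109) = 157; 225 ⊕ 157 = 124.
P[2]: E(K, 225) = 175; 100 ⊕ 175 = 203.
P[3]: E(K, 100) = 185; 110 ⊕ 185 = 215.
P[4]: E(K, 110) = 145; 138 ⊕ 145 = 27.
P[5]: E(K, 138) = 2; 135 ⊕ 2 = 133.
Blocks that differ from the original plaintext: P[1], P[2].

P[1] = 124, P[2] = 203, P[3] = 215, P[4] = 27, P[5] = 133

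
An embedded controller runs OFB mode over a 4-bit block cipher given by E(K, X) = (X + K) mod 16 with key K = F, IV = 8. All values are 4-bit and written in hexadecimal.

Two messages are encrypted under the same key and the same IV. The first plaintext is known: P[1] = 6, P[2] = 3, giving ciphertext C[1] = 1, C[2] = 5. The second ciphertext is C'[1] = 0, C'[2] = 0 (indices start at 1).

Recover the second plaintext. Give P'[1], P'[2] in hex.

In OFB with a reused IV, both messages share the same keystream S_i, so C_i ⊕ C'_i = P_i ⊕ P'_i and thus P'_i = P_i ⊕ C_i ⊕ C'_i.
P'[1]: 6 ⊕ 1 ⊕ 0 = 7.
P'[2]: 3 ⊕ 5 ⊕ 0 = 6.

P'[1] = 7, P'[2] = 6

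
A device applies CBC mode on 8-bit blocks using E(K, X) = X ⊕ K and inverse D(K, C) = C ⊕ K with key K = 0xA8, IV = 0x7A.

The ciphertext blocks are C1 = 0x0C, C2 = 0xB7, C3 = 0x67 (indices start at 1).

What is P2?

P2 = 0x13

CBC decryption: P_i = D(K, C_i) ⊕ C_{i−1}, with C_{0} = IV.
P2: D(K, 0xB7) = 0x1F; 0x1F ⊕ 0x0C = 0x13.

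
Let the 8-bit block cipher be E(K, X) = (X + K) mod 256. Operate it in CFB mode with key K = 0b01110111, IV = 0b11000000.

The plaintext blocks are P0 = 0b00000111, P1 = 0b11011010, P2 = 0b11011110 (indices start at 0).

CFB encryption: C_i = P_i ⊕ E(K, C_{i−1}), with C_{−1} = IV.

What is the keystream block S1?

0b10100111

C0: E(K, 0b11000000) = 0b00110111; 0b00000111 ⊕ 0b00110111 = 0b00110000.
C1: E(K, 0b00110000) = 0b10100111; 0b11011010 ⊕ 0b10100111 = 0b01111101.
So S1 = 0b10100111.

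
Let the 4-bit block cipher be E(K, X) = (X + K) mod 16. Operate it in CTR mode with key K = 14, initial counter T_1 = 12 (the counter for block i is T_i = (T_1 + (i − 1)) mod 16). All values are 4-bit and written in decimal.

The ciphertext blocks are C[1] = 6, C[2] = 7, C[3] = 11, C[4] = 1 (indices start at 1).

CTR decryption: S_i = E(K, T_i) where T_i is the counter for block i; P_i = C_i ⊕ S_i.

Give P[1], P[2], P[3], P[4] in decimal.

P[1] = 12, P[2] = 12, P[3] = 7, P[4] = 12

P[1]: T = 12, S = E(K, T) = 10; 6 ⊕ 10 = 12.
P[2]: T = 13, S = E(K, T) = 11; 7 ⊕ 11 = 12.
P[3]: T = 14, S = E(K, T) = 12; 11 ⊕ 12 = 7.
P[4]: T = 15, S = E(K, T) = 13; 1 ⊕ 13 = 12.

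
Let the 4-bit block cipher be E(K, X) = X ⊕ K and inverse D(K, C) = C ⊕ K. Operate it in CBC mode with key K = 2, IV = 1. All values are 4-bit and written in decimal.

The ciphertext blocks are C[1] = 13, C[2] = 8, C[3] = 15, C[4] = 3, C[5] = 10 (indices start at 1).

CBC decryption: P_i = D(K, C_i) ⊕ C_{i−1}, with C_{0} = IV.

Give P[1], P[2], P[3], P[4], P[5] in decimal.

P[1] = 14, P[2] = 7, P[3] = 5, P[4] = 14, P[5] = 11

P[1]: D(K, 13) = 15; 15 ⊕ 1 = 14.
P[2]: D(K, 8) = 10; 10 ⊕ 13 = 7.
P[3]: D(K, 15) = 13; 13 ⊕ 8 = 5.
P[4]: D(K, 3) = 1; 1 ⊕ 15 = 14.
P[5]: D(K, 10) = 8; 8 ⊕ 3 = 11.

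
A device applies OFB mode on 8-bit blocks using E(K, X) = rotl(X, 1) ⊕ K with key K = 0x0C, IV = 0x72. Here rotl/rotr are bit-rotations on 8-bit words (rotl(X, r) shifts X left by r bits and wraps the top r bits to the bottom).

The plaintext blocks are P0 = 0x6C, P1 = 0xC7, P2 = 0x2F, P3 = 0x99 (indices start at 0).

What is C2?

OFB encryption: S_i = E(K, S_{i−1}) with S_{−1} = IV; C_i = P_i ⊕ S_i.
C0: S = E(K, 0x72) = 0xE8; 0x6C ⊕ 0xE8 = 0x84.
C1: S = E(K, 0xE8) = 0xDD; 0xC7 ⊕ 0xDD = 0x1A.
C2: S = E(K, 0xDD) = 0xB7; 0x2F ⊕ 0xB7 = 0x98.

C2 = 0x98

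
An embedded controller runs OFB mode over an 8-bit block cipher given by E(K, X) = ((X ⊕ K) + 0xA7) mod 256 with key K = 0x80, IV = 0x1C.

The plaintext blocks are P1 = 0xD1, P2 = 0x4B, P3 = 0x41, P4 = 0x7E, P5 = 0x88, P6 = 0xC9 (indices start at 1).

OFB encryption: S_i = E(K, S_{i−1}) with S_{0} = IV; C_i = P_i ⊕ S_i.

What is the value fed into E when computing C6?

0xDF

C1: S = E(K, 0x1C) = 0x43; 0xD1 ⊕ 0x43 = 0x92.
C2: S = E(K, 0x43) = 0x6A; 0x4B ⊕ 0x6A = 0x21.
C3: S = E(K, 0x6A) = 0x91; 0x41 ⊕ 0x91 = 0xD0.
C4: S = E(K, 0x91) = 0xB8; 0x7E ⊕ 0xB8 = 0xC6.
C5: S = E(K, 0xB8) = 0xDF; 0x88 ⊕ 0xDF = 0x57.
C6: S = E(K, 0xDF) = 0x06; 0xC9 ⊕ 0x06 = 0xCF.
So the input to E for block 6 is 0xDF.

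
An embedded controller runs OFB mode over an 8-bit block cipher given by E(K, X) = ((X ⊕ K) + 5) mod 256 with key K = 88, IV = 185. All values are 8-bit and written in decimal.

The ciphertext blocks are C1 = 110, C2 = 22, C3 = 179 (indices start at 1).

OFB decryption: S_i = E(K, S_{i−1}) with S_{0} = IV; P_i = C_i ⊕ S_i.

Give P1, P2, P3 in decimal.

P1 = 136, P2 = 213, P3 = 19

P1: S = E(K, 185) = 230; 110 ⊕ 230 = 136.
P2: S = E(K, 230) = 195; 22 ⊕ 195 = 213.
P3: S = E(K, 195) = 160; 179 ⊕ 160 = 19.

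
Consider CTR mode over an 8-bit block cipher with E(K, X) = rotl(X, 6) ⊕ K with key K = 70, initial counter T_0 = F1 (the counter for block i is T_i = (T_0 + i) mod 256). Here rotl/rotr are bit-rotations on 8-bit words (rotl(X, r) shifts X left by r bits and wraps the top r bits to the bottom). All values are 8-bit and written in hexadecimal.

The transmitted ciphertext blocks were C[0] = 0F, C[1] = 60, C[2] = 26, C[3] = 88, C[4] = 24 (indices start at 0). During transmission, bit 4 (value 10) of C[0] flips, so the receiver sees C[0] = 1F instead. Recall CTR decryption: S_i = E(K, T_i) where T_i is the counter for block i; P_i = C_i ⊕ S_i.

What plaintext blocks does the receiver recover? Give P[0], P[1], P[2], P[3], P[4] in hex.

P[0] = 13, P[1] = AC, P[2] = AA, P[3] = C5, P[4] = 29

Only C[0] changed, to 1F. In CTR, a change in C_i flips the same bit in P_i only; the keystream is unaffected. Decrypting the received ciphertext:
P[0]: T = F1, S = E(K, T) = 0C; 1F ⊕ 0C = 13.
P[1]: T = F2, S = E(K, T) = CC; 60 ⊕ CC = AC.
P[2]: T = F3, S = E(K, T) = 8C; 26 ⊕ 8C = AA.
P[3]: T = F4, S = E(K, T) = 4D; 88 ⊕ 4D = C5.
P[4]: T = F5, S = E(K, T) = 0D; 24 ⊕ 0D = 29.
Blocks that differ from the original plaintext: P[0].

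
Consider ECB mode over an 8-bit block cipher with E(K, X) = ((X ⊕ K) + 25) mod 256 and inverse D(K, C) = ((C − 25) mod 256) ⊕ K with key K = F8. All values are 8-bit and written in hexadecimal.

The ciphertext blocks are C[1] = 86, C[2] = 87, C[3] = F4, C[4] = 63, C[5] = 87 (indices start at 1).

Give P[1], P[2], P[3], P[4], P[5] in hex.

P[1] = 99, P[2] = 9A, P[3] = 37, P[4] = C6, P[5] = 9A

ECB decryption: P_i = D(K, C_i).
P[1]: D(K, 86) = 99.
P[2]: D(K, 87) = 9A.
P[3]: D(K, F4) = 37.
P[4]: D(K, 63) = C6.
P[5]: D(K, 87) = 9A.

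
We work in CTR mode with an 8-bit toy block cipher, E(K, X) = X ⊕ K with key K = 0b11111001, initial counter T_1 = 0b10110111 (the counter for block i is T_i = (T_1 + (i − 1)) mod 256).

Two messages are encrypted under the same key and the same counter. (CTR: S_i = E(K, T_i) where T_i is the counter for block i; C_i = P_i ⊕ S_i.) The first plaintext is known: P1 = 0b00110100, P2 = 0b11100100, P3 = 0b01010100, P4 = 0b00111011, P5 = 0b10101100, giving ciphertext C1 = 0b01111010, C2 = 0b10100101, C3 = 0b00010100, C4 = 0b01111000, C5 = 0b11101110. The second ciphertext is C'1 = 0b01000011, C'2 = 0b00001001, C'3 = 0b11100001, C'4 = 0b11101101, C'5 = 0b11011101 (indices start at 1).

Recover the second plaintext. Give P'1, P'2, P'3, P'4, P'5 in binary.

P'1 = 0b00001101, P'2 = 0b01001000, P'3 = 0b10100001, P'4 = 0b10101110, P'5 = 0b10011111

In CTR with a reused counter, both messages share the same keystream S_i, so C_i ⊕ C'_i = P_i ⊕ P'_i and thus P'_i = P_i ⊕ C_i ⊕ C'_i.
P'1: 0b00110100 ⊕ 0b01111010 ⊕ 0b01000011 = 0b00001101.
P'2: 0b11100100 ⊕ 0b10100101 ⊕ 0b00001001 = 0b01001000.
P'3: 0b01010100 ⊕ 0b00010100 ⊕ 0b11100001 = 0b10100001.
P'4: 0b00111011 ⊕ 0b01111000 ⊕ 0b11101101 = 0b10101110.
P'5: 0b10101100 ⊕ 0b11101110 ⊕ 0b11011101 = 0b10011111.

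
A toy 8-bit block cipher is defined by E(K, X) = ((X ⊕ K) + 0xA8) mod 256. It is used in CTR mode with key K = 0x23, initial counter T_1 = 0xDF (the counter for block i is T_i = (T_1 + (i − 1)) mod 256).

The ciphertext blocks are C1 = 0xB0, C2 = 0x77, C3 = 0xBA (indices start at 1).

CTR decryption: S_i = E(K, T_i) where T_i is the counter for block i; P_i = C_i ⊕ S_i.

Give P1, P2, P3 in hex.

P1: T = 0xDF, S = E(K, T) = 0xA4; 0xB0 ⊕ 0xA4 = 0x14.
P2: T = 0xE0, S = E(K, T) = 0x6B; 0x77 ⊕ 0x6B = 0x1C.
P3: T = 0xE1, S = E(K, T) = 0x6A; 0xBA ⊕ 0x6A = 0xD0.

P1 = 0x14, P2 = 0x1C, P3 = 0xD0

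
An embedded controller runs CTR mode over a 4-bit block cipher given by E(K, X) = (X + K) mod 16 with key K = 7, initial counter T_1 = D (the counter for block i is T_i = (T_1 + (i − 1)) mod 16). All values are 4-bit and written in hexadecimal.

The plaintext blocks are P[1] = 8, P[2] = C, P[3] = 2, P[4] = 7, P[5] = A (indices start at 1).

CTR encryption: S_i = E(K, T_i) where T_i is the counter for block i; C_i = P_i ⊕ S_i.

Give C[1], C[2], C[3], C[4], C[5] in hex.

C[1] = C, C[2] = 9, C[3] = 4, C[4] = 0, C[5] = 2

C[1]: T = D, S = E(K, T) = 4; 8 ⊕ 4 = C.
C[2]: T = E, S = E(K, T) = 5; C ⊕ 5 = 9.
C[3]: T = F, S = E(K, T) = 6; 2 ⊕ 6 = 4.
C[4]: T = 0, S = E(K, T) = 7; 7 ⊕ 7 = 0.
C[5]: T = 1, S = E(K, T) = 8; A ⊕ 8 = 2.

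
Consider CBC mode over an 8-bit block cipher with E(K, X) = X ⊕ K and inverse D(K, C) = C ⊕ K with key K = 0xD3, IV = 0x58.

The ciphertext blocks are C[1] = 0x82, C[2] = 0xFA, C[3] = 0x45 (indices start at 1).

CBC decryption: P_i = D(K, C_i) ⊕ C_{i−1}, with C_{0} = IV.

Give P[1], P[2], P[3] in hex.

P[1] = 0x09, P[2] = 0xAB, P[3] = 0x6C

P[1]: D(K, 0x82) = 0x51; 0x51 ⊕ 0x58 = 0x09.
P[2]: D(K, 0xFA) = 0x29; 0x29 ⊕ 0x82 = 0xAB.
P[3]: D(K, 0x45) = 0x96; 0x96 ⊕ 0xFA = 0x6C.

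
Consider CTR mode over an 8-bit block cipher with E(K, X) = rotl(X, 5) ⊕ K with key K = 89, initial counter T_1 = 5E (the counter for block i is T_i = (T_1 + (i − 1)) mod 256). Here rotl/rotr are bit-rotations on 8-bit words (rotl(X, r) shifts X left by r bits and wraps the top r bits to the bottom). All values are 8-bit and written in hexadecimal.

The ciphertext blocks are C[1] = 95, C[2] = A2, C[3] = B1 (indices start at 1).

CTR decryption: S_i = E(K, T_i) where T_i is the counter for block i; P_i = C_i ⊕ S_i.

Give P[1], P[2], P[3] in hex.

P[1]: T = 5E, S = E(K, T) = 42; 95 ⊕ 42 = D7.
P[2]: T = 5F, S = E(K, T) = 62; A2 ⊕ 62 = C0.
P[3]: T = 60, S = E(K, T) = 85; B1 ⊕ 85 = 34.

P[1] = D7, P[2] = C0, P[3] = 34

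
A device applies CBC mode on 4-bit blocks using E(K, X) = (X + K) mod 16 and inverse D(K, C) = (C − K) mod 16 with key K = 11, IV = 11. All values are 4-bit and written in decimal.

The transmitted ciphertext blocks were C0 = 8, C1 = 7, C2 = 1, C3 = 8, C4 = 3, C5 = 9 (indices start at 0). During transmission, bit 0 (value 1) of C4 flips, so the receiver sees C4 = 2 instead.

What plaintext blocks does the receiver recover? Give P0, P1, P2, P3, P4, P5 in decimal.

CBC decryption: P_i = D(K, C_i) ⊕ C_{i−1}, with C_{−1} = IV.
Only C4 changed, to 2. In CBC, a change in C_i garbles P_i and flips the same bit in P_{i+1}. Decrypting the received ciphertext:
P0: D(K, 8) = 13; 13 ⊕ 11 = 6.
P1: D(K, 7) = 12; 12 ⊕ 8 = 4.
P2: D(K, 1) = 6; 6 ⊕ 7 = 1.
P3: D(K, 8) = 13; 13 ⊕ 1 = 12.
P4: D(K, 2) = 7; 7 ⊕ 8 = 15.
P5: D(K, 9) = 14; 14 ⊕ 2 = 12.
Blocks that differ from the original plaintext: P4, P5.

P0 = 6, P1 = 4, P2 = 1, P3 = 12, P4 = 15, P5 = 12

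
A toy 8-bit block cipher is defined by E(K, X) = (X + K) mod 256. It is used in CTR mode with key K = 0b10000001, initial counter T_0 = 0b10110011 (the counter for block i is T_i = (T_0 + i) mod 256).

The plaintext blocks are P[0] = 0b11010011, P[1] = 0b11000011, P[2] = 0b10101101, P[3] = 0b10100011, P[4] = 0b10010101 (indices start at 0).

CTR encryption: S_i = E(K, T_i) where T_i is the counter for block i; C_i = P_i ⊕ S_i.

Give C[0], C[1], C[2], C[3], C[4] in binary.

C[0]: T = 0b10110011, S = E(K, T) = 0b00110100; 0b11010011 ⊕ 0b00110100 = 0b11100111.
C[1]: T = 0b10110100, S = E(K, T) = 0b00110101; 0b11000011 ⊕ 0b00110101 = 0b11110110.
C[2]: T = 0b10110101, S = E(K, T) = 0b00110110; 0b10101101 ⊕ 0b00110110 = 0b10011011.
C[3]: T = 0b10110110, S = E(K, T) = 0b00110111; 0b10100011 ⊕ 0b00110111 = 0b10010100.
C[4]: T = 0b10110111, S = E(K, T) = 0b00111000; 0b10010101 ⊕ 0b00111000 = 0b10101101.

C[0] = 0b11100111, C[1] = 0b11110110, C[2] = 0b10011011, C[3] = 0b10010100, C[4] = 0b10101101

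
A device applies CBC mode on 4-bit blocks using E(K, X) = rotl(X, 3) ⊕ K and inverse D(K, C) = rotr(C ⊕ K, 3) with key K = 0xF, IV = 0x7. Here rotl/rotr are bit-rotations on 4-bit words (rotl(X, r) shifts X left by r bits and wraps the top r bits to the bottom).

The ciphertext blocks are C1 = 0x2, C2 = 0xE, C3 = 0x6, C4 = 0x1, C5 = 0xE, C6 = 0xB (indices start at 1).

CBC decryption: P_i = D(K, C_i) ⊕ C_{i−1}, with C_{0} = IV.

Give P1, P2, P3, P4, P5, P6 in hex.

P1: D(K, 0x2) = 0xB; 0xB ⊕ 0x7 = 0xC.
P2: D(K, 0xE) = 0x2; 0x2 ⊕ 0x2 = 0x0.
P3: D(K, 0x6) = 0x3; 0x3 ⊕ 0xE = 0xD.
P4: D(K, 0x1) = 0xD; 0xD ⊕ 0x6 = 0xB.
P5: D(K, 0xE) = 0x2; 0x2 ⊕ 0x1 = 0x3.
P6: D(K, 0xB) = 0x8; 0x8 ⊕ 0xE = 0x6.

P1 = 0xC, P2 = 0x0, P3 = 0xD, P4 = 0xB, P5 = 0x3, P6 = 0x6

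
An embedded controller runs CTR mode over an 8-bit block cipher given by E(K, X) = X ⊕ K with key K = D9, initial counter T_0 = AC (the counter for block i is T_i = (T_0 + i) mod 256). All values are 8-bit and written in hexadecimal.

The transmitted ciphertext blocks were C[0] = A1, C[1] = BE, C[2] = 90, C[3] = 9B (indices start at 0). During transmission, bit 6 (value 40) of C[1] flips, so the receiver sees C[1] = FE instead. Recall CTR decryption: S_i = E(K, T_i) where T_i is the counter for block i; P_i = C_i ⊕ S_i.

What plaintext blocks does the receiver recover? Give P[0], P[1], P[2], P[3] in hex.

P[0] = D4, P[1] = 8A, P[2] = E7, P[3] = ED

Only C[1] changed, to FE. In CTR, a change in C_i flips the same bit in P_i only; the keystream is unaffected. Decrypting the received ciphertext:
P[0]: T = AC, S = E(K, T) = 75; A1 ⊕ 75 = D4.
P[1]: T = AD, S = E(K, T) = 74; FE ⊕ 74 = 8A.
P[2]: T = AE, S = E(K, T) = 77; 90 ⊕ 77 = E7.
P[3]: T = AF, S = E(K, T) = 76; 9B ⊕ 76 = ED.
Blocks that differ from the original plaintext: P[1].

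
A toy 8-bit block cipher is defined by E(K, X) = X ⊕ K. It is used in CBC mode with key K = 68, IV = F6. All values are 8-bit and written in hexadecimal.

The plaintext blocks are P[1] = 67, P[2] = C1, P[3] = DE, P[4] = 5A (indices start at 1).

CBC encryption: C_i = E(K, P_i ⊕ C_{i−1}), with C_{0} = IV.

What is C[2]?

C[2] = 50

C[1]: P[1] ⊕ F6 = 91; E(K, 91) = F9.
C[2]: P[2] ⊕ F9 = 38; E(K, 38) = 50.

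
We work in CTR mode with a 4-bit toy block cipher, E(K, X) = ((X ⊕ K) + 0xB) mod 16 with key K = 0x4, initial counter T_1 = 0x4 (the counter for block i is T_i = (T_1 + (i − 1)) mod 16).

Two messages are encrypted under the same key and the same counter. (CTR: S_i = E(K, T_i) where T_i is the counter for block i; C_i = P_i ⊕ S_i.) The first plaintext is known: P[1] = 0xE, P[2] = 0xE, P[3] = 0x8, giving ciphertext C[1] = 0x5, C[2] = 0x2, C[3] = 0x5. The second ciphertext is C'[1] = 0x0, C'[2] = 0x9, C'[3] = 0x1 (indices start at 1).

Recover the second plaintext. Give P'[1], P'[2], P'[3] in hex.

P'[1] = 0xB, P'[2] = 0x5, P'[3] = 0xC

In CTR with a reused counter, both messages share the same keystream S_i, so C_i ⊕ C'_i = P_i ⊕ P'_i and thus P'_i = P_i ⊕ C_i ⊕ C'_i.
P'[1]: 0xE ⊕ 0x5 ⊕ 0x0 = 0xB.
P'[2]: 0xE ⊕ 0x2 ⊕ 0x9 = 0x5.
P'[3]: 0x8 ⊕ 0x5 ⊕ 0x1 = 0xC.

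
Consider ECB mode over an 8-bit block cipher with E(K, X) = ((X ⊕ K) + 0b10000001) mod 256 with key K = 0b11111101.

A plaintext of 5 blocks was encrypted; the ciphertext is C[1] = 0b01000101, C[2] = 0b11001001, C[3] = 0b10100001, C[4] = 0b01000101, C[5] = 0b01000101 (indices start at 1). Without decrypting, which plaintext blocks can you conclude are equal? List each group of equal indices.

P[1] = P[4] = P[5]

ECB encrypts each block independently with the same key, so equal ciphertext blocks imply equal plaintext blocks.
C[1] = C[4] = C[5] = 0b01000101, so P[1] = P[4] = P[5].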